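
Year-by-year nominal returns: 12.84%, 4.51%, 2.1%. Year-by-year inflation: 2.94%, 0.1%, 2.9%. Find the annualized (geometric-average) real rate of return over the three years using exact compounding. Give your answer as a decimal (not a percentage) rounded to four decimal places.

Compound the nominal returns: 1.1284 × 1.0451 × 1.0210 = 1.20405595.
Compound inflation: 1.0294 × 1.0010 × 1.0290 = 1.06031185.
Deflate: 1.20405595 / 1.06031185 = 1.13556775.
Annualized real rate = 1.13556775^(1/3) − 1 = 4.3288% → 0.0433.

0.0433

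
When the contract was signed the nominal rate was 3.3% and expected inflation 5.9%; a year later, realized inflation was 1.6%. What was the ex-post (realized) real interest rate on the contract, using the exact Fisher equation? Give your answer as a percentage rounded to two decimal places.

Ex-post: (1 + 0.0330)/(1 + 0.0160) − 1 = 1.6732%
So the realized real rate is 1.67%.

1.67%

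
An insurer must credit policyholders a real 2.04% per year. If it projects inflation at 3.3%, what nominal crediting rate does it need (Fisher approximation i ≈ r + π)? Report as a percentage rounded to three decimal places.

i ≈ r + π = 2.04% + 3.3% = 5.340%.

5.340%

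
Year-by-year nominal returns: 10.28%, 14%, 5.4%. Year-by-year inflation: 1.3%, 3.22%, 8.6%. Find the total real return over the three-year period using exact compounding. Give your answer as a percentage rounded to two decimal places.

Nominal growth factor = 1.1028 × 1.1400 × 1.0540 = 1.325080
Price-level growth factor = 1.0130 × 1.0322 × 1.0860 = 1.135542
Real growth factor = 1.325080 / 1.135542 = 1.166915
Total real return = 1.166915 − 1 → 16.69%.

16.69%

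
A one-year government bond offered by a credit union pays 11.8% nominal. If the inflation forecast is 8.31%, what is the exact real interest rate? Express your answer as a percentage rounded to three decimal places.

By the Fisher equation, 1 + r = (1 + i)/(1 + π).
1 + r = 1.11800 / 1.08310 = 1.032222
r = 1.032222 − 1 = 3.2222%, i.e. 3.222%.

3.222%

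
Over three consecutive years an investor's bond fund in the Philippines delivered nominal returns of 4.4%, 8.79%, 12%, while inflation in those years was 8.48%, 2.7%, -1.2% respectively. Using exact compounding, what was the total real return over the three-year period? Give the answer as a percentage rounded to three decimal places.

Compound the nominal returns: 1.0440 × 1.0879 × 1.1200 = 1.272060.
Compound inflation: 1.0848 × 1.0270 × 0.9880 = 1.100721.
Deflate: 1.272060 / 1.100721 = 1.155661.
Total real return = 1.155661 − 1 → 15.566%.

15.566%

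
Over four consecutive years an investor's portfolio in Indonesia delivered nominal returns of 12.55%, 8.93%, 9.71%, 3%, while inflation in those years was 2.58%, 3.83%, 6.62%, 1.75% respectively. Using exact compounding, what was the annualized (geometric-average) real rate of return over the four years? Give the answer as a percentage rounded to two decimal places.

4.64%

Nominal growth factor = 1.1255 × 1.0893 × 1.0971 × 1.0300 = 1.38540402
Price-level growth factor = 1.0258 × 1.0383 × 1.0662 × 1.0175 = 1.15546992
Real growth factor = 1.38540402 / 1.15546992 = 1.19899618
Annualized real rate = 1.19899618^(1/4) − 1 = 4.6416% → 4.64%.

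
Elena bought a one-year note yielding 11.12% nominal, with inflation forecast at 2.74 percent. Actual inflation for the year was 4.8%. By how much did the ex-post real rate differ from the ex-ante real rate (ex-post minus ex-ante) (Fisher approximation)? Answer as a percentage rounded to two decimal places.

Ex-ante: 11.12% − 2.74% = 8.380%
Ex-post: 11.12% − 4.8% = 6.320%
Difference (ex-post − ex-ante) = -2.0600% → -2.06%.

-2.06%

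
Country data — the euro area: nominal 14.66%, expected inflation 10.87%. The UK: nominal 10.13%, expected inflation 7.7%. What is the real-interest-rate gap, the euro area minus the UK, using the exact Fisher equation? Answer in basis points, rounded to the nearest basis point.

116 basis points

The euro area: (1 + 0.1466)/(1 + 0.1087) − 1 = 3.4184%
The UK: (1 + 0.1013)/(1 + 0.0770) − 1 = 2.2563%
Differential = 3.4184% − 2.2563% = 1.1622% → 116 basis points.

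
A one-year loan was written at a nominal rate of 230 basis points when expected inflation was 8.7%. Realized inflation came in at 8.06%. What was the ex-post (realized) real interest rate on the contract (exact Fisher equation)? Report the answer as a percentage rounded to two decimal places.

Ex-post: (1 + 0.0230)/(1 + 0.0806) − 1 = -5.3304%
So the realized real rate is -5.33%.

-5.33%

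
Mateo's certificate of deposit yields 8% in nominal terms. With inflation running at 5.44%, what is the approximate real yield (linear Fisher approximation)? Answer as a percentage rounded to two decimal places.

2.56%

r ≈ i − π = 8% − 5.44% = 2.56%.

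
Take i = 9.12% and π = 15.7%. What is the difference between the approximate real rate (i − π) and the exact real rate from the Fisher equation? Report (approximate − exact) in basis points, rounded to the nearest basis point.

Approximate: r ≈ 9.120% − 15.700% = -6.5800%
Exact: (1 + 0.0912)/(1 + 0.1570) − 1 = -5.6871%
Error = -6.5800% − (-5.6871%) = -0.8929% → -89 basis points.

-89 basis points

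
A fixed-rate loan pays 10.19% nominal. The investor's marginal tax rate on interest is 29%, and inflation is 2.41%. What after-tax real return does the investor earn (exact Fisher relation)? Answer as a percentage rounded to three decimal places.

4.711%

After-tax nominal return = 10.19% × (1 − 0.29) = 7.2349%.
1 + r = 1.072349 / 1.02410 = 1.047114
After-tax real rate = 1.047114 − 1 → 4.711%.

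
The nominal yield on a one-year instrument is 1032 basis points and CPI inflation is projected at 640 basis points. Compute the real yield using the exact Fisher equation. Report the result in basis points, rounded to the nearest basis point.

1 + r = 1.10320 / 1.06400 = 1.036842
r = 1.036842 − 1 = 3.6842%, i.e. 368 basis points.

368 basis points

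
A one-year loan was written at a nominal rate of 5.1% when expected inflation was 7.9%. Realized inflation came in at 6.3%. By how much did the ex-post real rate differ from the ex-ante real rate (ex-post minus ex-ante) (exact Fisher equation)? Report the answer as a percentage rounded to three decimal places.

Ex-ante: (1 + 0.0510)/(1 + 0.0790) − 1 = -2.5950%
Ex-post: (1 + 0.0510)/(1 + 0.0630) − 1 = -1.1289%
Difference (ex-post − ex-ante) = 1.4661% → 1.466%.

1.466%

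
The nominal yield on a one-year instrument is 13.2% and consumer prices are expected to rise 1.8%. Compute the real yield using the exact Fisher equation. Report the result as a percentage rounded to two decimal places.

1 + r = 1.13200 / 1.01800 = 1.111984
r = 1.111984 − 1 = 11.1984%, i.e. 11.20%.

11.20%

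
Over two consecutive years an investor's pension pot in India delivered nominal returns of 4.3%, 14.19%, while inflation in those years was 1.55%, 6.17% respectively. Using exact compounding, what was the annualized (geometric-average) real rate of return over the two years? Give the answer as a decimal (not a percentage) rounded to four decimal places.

Compound the nominal returns: 1.0430 × 1.1419 = 1.19100170.
Compound inflation: 1.0155 × 1.0617 = 1.07815635.
Deflate: 1.19100170 / 1.07815635 = 1.10466511.
Annualized real rate = 1.10466511^(1/2) − 1 = 5.1030% → 0.0510.

0.0510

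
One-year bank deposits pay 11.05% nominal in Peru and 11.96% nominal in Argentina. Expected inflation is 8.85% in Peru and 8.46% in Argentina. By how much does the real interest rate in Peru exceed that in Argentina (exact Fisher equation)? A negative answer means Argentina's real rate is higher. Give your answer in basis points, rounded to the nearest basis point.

-121 basis points

Peru: (1 + 0.1105)/(1 + 0.0885) − 1 = 2.0211%
Argentina: (1 + 0.1196)/(1 + 0.0846) − 1 = 3.2270%
Differential = 2.0211% − 3.2270% = -1.2059% → -121 basis points.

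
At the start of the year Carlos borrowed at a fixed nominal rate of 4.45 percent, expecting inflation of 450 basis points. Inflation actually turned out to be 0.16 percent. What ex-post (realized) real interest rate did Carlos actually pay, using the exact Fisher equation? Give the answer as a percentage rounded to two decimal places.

4.28%

Ex-post: (1 + 0.0445)/(1 + 0.0016) − 1 = 4.2831%
So the realized real rate is 4.28%.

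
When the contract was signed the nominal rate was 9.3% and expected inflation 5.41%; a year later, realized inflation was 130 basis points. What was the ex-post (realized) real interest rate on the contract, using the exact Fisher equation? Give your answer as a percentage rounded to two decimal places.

7.90%

Ex-post: (1 + 0.0930)/(1 + 0.0130) − 1 = 7.8973%
So the realized real rate is 7.90%.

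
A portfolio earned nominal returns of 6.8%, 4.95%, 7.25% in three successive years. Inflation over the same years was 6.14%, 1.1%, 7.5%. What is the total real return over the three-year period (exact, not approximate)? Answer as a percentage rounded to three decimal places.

4.211%

Nominal growth factor = 1.0680 × 1.0495 × 1.0725 = 1.202129
Price-level growth factor = 1.0614 × 1.0110 × 1.0750 = 1.153556
Real growth factor = 1.202129 / 1.153556 = 1.042107
Total real return = 1.042107 − 1 → 4.211%.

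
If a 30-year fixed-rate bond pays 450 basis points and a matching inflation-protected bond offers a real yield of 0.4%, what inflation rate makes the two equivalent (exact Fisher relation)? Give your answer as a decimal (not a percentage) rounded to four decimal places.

(1 + π) = (1 + i)/(1 + r) = 1.04500 / 1.00400 = 1.040837
Break-even inflation = 1.040837 − 1 → 0.0408.

0.0408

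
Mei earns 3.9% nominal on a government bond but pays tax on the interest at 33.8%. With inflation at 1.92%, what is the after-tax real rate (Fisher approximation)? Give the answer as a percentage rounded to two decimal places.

After-tax nominal return = 3.9% × (1 − 0.338) = 2.5818%.
r ≈ 2.5818% − 1.92% → 0.66%.

0.66%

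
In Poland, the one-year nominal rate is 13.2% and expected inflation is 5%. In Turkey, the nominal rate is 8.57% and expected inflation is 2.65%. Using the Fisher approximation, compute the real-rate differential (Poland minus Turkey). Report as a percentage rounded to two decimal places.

2.28%

Poland: 13.2% − 5% = 8.200%
Turkey: 8.57% − 2.65% = 5.920%
Differential = 2.280% → 2.28%.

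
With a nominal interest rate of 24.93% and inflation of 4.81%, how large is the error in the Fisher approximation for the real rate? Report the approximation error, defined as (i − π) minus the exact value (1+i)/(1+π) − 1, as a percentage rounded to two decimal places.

Approximate: r ≈ 24.930% − 4.810% = 20.1200%
Exact: (1 + 0.2493)/(1 + 0.0481) − 1 = 19.1966%
Error = 20.1200% − 19.1966% = 0.9234% → 0.92%.

0.92%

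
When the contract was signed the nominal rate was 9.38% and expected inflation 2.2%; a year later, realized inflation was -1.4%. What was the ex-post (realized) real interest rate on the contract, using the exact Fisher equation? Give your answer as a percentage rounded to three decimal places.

Ex-post: (1 + 0.0938)/(1 − 0.0140) − 1 = 10.9331%
So the realized real rate is 10.933%.

10.933%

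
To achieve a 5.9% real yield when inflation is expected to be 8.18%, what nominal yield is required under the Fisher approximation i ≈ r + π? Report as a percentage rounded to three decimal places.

i ≈ r + π = 5.9% + 8.18% = 14.080%.

14.080%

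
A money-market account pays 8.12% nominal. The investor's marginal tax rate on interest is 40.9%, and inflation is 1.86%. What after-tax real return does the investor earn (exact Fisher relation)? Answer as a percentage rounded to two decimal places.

2.89%

After-tax nominal return = 8.12% × (1 − 0.409) = 4.79892%.
1 + r = 1.0479892 / 1.01860 = 1.028853
After-tax real rate = 1.028853 − 1 → 2.89%.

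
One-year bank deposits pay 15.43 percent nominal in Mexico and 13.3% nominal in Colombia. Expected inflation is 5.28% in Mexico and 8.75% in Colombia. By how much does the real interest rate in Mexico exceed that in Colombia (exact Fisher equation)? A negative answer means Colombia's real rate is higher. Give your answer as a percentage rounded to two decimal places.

Mexico: (1 + 0.1543)/(1 + 0.0528) − 1 = 9.6410%
Colombia: (1 + 0.1330)/(1 + 0.0875) − 1 = 4.1839%
Differential = 9.6410% − 4.1839% = 5.4570% → 5.46%.

5.46%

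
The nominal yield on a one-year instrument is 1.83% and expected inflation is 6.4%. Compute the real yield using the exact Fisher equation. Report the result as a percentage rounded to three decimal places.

-4.295%

By the Fisher relation, 1 + r = (1 + i)/(1 + π).
1 + r = 1.01830 / 1.06400 = 0.957049
r = 0.957049 − 1 = -4.2951%, i.e. -4.295%.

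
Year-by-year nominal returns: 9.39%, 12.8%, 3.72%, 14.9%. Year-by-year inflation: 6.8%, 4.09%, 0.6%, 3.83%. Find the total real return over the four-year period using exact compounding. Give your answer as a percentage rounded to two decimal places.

Nominal growth factor = 1.0939 × 1.1280 × 1.0372 × 1.1490 = 1.470514
Price-level growth factor = 1.0680 × 1.0409 × 1.0060 × 1.0383 = 1.161184
Real growth factor = 1.470514 / 1.161184 = 1.266392
Total real return = 1.266392 − 1 → 26.64%.

26.64%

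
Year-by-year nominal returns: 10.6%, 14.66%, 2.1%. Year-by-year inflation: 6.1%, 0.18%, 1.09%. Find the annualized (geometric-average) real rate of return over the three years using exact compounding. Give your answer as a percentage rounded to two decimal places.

6.41%

Nominal growth factor = 1.1060 × 1.1466 × 1.0210 = 1.29477053
Price-level growth factor = 1.0610 × 1.0018 × 1.0109 = 1.07449552
Real growth factor = 1.29477053 / 1.07449552 = 1.20500320
Annualized real rate = 1.20500320^(1/3) − 1 = 6.4133% → 6.41%.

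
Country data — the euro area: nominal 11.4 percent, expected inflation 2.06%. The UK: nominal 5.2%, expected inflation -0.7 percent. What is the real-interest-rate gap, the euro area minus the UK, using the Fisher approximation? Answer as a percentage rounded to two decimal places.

3.44%

The euro area: 11.4% − 2.06% = 9.340%
The UK: 5.2% − (-0.7%) = 5.900%
Differential = 3.440% → 3.44%.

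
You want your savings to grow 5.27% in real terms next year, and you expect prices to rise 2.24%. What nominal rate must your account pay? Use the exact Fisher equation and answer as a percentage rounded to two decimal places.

(1 + i) = (1 + r)(1 + π) = 1.05270 × 1.02240 = 1.07628048
i = 1.07628048 − 1, so the required nominal rate is 7.63%.

7.63%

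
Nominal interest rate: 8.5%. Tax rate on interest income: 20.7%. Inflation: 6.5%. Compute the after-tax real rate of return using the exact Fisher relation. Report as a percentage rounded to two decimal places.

After-tax nominal return = 8.5% × (1 − 0.207) = 6.7405%.
1 + r = 1.067405 / 1.06500 = 1.002258
After-tax real rate = 1.002258 − 1 → 0.23%.

0.23%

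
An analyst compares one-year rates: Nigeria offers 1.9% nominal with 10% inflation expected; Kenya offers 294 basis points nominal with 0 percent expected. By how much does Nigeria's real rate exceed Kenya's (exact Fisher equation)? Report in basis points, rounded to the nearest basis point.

Nigeria: (1 + 0.0190)/(1 + 0.1000) − 1 = -7.3636%
Kenya: (1 + 0.0294)/(1 + 0.0000) − 1 = 2.9400%
Differential = -7.3636% − 2.9400% = -10.3036% → -1030 basis points.

-1030 basis points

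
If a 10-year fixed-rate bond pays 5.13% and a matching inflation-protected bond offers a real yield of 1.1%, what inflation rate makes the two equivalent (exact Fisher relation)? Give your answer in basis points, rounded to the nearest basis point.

(1 + π) = (1 + i)/(1 + r) = 1.05130 / 1.01100 = 1.039862
Break-even inflation = 1.039862 − 1 → 399 basis points.

399 basis points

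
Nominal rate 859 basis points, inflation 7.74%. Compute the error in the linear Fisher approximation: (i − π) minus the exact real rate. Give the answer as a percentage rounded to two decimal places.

0.06%

Approximate: r ≈ 8.590% − 7.740% = 0.8500%
Exact: (1 + 0.0859)/(1 + 0.0774) − 1 = 0.7889%
Error = 0.8500% − 0.7889% = 0.0611% → 0.06%.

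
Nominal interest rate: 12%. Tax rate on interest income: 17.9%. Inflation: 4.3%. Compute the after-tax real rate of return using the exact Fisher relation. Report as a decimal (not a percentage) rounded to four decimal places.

0.0532

After-tax nominal return = 12% × (1 − 0.179) = 9.8520%.
1 + r = 1.09852 / 1.04300 = 1.053231
After-tax real rate = 1.053231 − 1 → 0.0532.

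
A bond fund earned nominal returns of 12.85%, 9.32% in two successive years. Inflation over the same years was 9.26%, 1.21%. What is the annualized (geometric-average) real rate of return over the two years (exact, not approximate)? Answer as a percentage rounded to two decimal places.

Compound the nominal returns: 1.1285 × 1.0932 = 1.23367620.
Compound inflation: 1.0926 × 1.0121 = 1.10582046.
Deflate: 1.23367620 / 1.10582046 = 1.11562070.
Annualized real rate = 1.11562070^(1/2) − 1 = 5.6229% → 5.62%.

5.62%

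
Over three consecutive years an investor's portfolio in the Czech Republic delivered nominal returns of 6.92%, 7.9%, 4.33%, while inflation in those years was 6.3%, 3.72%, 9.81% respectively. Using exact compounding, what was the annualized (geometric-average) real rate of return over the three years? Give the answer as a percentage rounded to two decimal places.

-0.20%

Nominal growth factor = 1.0692 × 1.0790 × 1.0433 = 1.20362057
Price-level growth factor = 1.0630 × 1.0372 × 1.0981 = 1.21070313
Real growth factor = 1.20362057 / 1.21070313 = 0.99415005
Annualized real rate = 0.99415005^(1/3) − 1 = -0.1954% → -0.20%.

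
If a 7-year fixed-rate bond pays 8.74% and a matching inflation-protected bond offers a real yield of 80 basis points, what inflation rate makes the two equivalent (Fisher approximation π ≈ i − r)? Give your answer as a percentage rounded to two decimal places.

7.94%

π ≈ i − r = 8.74% − 0.8% → 7.94%.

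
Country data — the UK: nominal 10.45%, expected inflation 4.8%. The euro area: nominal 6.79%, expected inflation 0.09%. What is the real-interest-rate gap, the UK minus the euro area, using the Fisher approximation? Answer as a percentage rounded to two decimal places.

The UK: 10.45% − 4.8% = 5.650%
The euro area: 6.79% − 0.09% = 6.700%
Differential = -1.050% → -1.05%.

-1.05%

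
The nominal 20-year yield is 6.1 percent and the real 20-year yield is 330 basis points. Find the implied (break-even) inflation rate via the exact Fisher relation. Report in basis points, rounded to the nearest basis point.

271 basis points

(1 + π) = (1 + i)/(1 + r) = 1.06100 / 1.03300 = 1.027106
Break-even inflation = 1.027106 − 1 → 271 basis points.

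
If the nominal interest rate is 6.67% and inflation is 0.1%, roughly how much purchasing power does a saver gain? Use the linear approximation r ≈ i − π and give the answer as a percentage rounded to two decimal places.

6.57%

r ≈ i − π = 6.67% − 0.1% = 6.57%.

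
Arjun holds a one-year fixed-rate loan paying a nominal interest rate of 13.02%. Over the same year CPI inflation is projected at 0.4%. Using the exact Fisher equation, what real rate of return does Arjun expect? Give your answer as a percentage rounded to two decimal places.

12.57%

1 + r = 1.13020 / 1.00400 = 1.125697
r = 1.125697 − 1 = 12.5697%, i.e. 12.57%.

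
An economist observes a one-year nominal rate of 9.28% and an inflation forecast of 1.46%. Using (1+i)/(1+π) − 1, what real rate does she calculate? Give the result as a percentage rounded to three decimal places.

1 + r = 1.09280 / 1.01460 = 1.0770747
r = 1.0770747 − 1 = 7.70747%, i.e. 7.707%.

7.707%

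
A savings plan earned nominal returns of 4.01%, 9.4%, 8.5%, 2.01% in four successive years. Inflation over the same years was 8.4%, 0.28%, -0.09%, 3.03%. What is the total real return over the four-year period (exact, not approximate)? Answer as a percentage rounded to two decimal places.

Compound the nominal returns: 1.0401 × 1.0940 × 1.0850 × 1.0201 = 1.259404.
Compound inflation: 1.0840 × 1.0028 × 0.9991 × 1.0303 = 1.118964.
Deflate: 1.259404 / 1.118964 = 1.125508.
Total real return = 1.125508 − 1 → 12.55%.

12.55%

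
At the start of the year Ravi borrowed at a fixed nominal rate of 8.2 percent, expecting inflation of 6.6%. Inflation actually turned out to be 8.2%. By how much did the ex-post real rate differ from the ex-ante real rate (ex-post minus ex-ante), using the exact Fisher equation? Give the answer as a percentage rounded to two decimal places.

Ex-ante: (1 + 0.0820)/(1 + 0.0660) − 1 = 1.5009%
Ex-post: (1 + 0.0820)/(1 + 0.0820) − 1 = 0.0000%
Difference (ex-post − ex-ante) = -1.5009% → -1.50%.

-1.50%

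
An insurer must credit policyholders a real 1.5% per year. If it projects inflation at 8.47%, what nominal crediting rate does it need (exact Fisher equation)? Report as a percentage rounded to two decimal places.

(1 + i) = (1 + r)(1 + π) = 1.01500 × 1.08470 = 1.1009705
i = 1.1009705 − 1, so the required nominal rate is 10.10%.

10.10%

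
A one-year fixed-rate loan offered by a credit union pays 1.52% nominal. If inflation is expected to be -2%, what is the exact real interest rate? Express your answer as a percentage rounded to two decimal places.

3.59%

By the Fisher identity, 1 + r = (1 + i)/(1 + π).
1 + r = 1.01520 / 0.98000 = 1.035918
r = 1.035918 − 1 = 3.5918%, i.e. 3.59%.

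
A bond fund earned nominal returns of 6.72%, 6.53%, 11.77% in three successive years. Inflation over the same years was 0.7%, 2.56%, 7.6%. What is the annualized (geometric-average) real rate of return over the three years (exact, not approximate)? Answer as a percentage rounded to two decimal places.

4.57%

Compound the nominal returns: 1.0672 × 1.0653 × 1.1177 = 1.27069990.
Compound inflation: 1.0070 × 1.0256 × 1.0760 = 1.11127042.
Deflate: 1.27069990 / 1.11127042 = 1.14346596.
Annualized real rate = 1.14346596^(1/3) − 1 = 4.5702% → 4.57%.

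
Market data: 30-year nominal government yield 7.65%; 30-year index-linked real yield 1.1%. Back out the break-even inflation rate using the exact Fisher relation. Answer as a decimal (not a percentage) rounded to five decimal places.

(1 + π) = (1 + i)/(1 + r) = 1.07650 / 1.01100 = 1.064787
Break-even inflation = 1.064787 − 1 → 0.06479.

0.06479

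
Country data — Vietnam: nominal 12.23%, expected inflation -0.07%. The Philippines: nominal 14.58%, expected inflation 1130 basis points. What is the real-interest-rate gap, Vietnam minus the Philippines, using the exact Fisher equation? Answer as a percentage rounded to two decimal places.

9.36%

Vietnam: (1 + 0.1223)/(1 − 0.0007) − 1 = 12.3086%
The Philippines: (1 + 0.1458)/(1 + 0.1130) − 1 = 2.9470%
Differential = 12.3086% − 2.9470% = 9.3616% → 9.36%.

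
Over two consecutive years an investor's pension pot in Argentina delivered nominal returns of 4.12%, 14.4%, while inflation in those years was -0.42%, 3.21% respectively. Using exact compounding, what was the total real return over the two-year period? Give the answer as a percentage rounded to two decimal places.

Compound the nominal returns: 1.0412 × 1.1440 = 1.191133.
Compound inflation: 0.9958 × 1.0321 = 1.027765.
Deflate: 1.191133 / 1.027765 = 1.158954.
Total real return = 1.158954 − 1 → 15.90%.

15.90%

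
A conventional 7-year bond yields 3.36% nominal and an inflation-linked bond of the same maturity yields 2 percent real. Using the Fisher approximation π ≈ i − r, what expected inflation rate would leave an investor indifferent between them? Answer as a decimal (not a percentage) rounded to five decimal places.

π ≈ i − r = 3.36% − 2% → 0.01360.

0.01360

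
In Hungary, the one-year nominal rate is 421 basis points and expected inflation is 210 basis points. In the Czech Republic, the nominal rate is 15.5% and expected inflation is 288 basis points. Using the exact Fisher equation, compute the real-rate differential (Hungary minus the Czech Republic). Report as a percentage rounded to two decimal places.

-10.20%

Hungary: (1 + 0.0421)/(1 + 0.0210) − 1 = 2.0666%
The Czech Republic: (1 + 0.1550)/(1 + 0.0288) − 1 = 12.2667%
Differential = 2.0666% − 12.2667% = -10.2001% → -10.20%.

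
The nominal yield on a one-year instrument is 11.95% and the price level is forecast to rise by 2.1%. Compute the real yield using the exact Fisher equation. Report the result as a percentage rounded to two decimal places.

1 + r = 1.11950 / 1.02100 = 1.096474
r = 1.096474 − 1 = 9.6474%, i.e. 9.65%.

9.65%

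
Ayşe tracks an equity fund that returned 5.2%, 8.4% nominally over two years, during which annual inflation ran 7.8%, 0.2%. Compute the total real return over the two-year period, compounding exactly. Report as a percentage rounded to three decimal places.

Compound the nominal returns: 1.0520 × 1.0840 = 1.140368.
Compound inflation: 1.0780 × 1.0020 = 1.080156.
Deflate: 1.140368 / 1.080156 = 1.055744.
Total real return = 1.055744 − 1 → 5.574%.

5.574%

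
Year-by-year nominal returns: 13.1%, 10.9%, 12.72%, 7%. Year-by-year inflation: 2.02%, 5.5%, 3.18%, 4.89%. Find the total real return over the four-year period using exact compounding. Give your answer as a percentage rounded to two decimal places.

Compound the nominal returns: 1.1310 × 1.1090 × 1.1272 × 1.0700 = 1.512791.
Compound inflation: 1.0202 × 1.0550 × 1.0318 × 1.0489 = 1.164843.
Deflate: 1.512791 / 1.164843 = 1.298708.
Total real return = 1.298708 − 1 → 29.87%.

29.87%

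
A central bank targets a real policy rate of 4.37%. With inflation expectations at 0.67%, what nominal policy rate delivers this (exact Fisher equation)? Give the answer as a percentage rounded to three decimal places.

(1 + i) = (1 + r)(1 + π) = 1.04370 × 1.00670 = 1.05069279
i = 1.05069279 − 1, so the required nominal rate is 5.069%.

5.069%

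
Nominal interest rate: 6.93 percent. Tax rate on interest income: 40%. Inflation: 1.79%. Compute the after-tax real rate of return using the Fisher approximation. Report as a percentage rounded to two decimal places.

After-tax nominal return = 6.93% × (1 − 0.4) = 4.1580%.
r ≈ 4.1580% − 1.79% → 2.37%.

2.37%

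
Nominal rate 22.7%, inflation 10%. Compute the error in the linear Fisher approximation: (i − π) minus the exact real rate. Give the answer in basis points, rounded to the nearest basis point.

Approximate: r ≈ 22.700% − 10.000% = 12.7000%
Exact: (1 + 0.2270)/(1 + 0.1000) − 1 = 11.5455%
Error = 12.7000% − 11.5455% = 1.1545% → 115 basis points.

115 basis points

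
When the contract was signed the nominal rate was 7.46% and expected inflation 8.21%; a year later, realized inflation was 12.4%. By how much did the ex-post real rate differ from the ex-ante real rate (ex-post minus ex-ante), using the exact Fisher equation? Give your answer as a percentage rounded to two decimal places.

-3.70%

Ex-ante: (1 + 0.0746)/(1 + 0.0821) − 1 = -0.6931%
Ex-post: (1 + 0.0746)/(1 + 0.1240) − 1 = -4.3950%
Difference (ex-post − ex-ante) = -3.7019% → -3.70%.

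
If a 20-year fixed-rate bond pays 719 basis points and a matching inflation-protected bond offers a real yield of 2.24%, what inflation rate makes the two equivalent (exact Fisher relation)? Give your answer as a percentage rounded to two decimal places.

(1 + π) = (1 + i)/(1 + r) = 1.07190 / 1.02240 = 1.048415
Break-even inflation = 1.048415 − 1 → 4.84%.

4.84%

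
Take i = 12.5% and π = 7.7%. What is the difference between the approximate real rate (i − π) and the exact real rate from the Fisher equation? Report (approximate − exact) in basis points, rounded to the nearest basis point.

Approximate: r ≈ 12.500% − 7.700% = 4.8000%
Exact: (1 + 0.1250)/(1 + 0.0770) − 1 = 4.4568%
Error = 4.8000% − 4.4568% = 0.3432% → 34 basis points.

34 basis points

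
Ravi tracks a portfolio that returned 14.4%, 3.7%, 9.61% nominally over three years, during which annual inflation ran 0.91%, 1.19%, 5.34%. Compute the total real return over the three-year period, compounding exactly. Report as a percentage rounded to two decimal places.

20.89%

Compound the nominal returns: 1.1440 × 1.0370 × 1.0961 = 1.300334.
Compound inflation: 1.0091 × 1.0119 × 1.0534 = 1.075635.
Deflate: 1.300334 / 1.075635 = 1.208899.
Total real return = 1.208899 − 1 → 20.89%.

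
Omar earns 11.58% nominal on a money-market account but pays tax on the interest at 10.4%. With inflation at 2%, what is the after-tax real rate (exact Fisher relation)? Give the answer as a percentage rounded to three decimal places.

8.211%

After-tax nominal return = 11.58% × (1 − 0.104) = 10.37568%.
1 + r = 1.1037568 / 1.02000 = 1.0821145
After-tax real rate = 1.0821145 − 1 → 8.211%.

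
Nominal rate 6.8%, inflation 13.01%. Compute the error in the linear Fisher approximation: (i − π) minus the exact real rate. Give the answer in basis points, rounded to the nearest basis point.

-71 basis points

Approximate: r ≈ 6.800% − 13.010% = -6.2100%
Exact: (1 + 0.0680)/(1 + 0.1301) − 1 = -5.4951%
Error = -6.2100% − (-5.4951%) = -0.7149% → -71 basis points.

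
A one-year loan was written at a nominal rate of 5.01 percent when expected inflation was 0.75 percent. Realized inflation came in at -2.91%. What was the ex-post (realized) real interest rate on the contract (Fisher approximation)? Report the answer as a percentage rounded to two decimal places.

7.92%

Ex-post: 5.01% − (-2.91%) = 7.920%
So the realized real rate is 7.92%.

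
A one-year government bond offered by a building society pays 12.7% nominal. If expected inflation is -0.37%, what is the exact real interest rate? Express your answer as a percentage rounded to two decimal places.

By the Fisher relation, 1 + r = (1 + i)/(1 + π).
1 + r = 1.12700 / 0.99630 = 1.131185
r = 1.131185 − 1 = 13.1185%, i.e. 13.12%.

13.12%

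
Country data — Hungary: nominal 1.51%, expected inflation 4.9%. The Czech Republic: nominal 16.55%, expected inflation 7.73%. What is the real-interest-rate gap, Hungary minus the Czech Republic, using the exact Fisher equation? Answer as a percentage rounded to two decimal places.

-11.42%

Hungary: (1 + 0.0151)/(1 + 0.0490) − 1 = -3.2316%
The Czech Republic: (1 + 0.1655)/(1 + 0.0773) − 1 = 8.1871%
Differential = -3.2316% − 8.1871% = -11.4188% → -11.42%.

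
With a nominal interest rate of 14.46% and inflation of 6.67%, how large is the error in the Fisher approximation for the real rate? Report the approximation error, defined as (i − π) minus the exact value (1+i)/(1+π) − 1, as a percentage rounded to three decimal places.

0.487%

Approximate: r ≈ 14.460% − 6.670% = 7.7900%
Exact: (1 + 0.1446)/(1 + 0.0667) − 1 = 7.3029%
Error = 7.7900% − 7.3029% = 0.4871% → 0.487%.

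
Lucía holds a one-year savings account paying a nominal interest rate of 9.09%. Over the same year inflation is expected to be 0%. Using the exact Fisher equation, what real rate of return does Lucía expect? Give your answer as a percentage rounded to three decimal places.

9.090%

1 + r = 1.09090 / 1.00000 = 1.090900
r = 1.090900 − 1 = 9.0900%, i.e. 9.090%.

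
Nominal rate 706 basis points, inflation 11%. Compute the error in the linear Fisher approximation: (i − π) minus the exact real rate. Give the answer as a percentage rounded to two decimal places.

-0.39%

Approximate: r ≈ 7.060% − 11.000% = -3.9400%
Exact: (1 + 0.0706)/(1 + 0.1100) − 1 = -3.5495%
Error = -3.9400% − (-3.5495%) = -0.3905% → -0.39%.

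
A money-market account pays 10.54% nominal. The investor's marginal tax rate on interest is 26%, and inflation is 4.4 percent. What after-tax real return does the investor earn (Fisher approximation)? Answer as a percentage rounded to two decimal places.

3.40%

After-tax nominal return = 10.54% × (1 − 0.26) = 7.7996%.
r ≈ 7.7996% − 4.4% → 3.40%.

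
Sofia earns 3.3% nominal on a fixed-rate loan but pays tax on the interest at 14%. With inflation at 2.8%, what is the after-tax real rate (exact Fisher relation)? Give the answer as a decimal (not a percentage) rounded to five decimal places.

0.00037

After-tax nominal return = 3.3% × (1 − 0.14) = 2.8380%.
1 + r = 1.02838 / 1.02800 = 1.000370
After-tax real rate = 1.000370 − 1 → 0.00037.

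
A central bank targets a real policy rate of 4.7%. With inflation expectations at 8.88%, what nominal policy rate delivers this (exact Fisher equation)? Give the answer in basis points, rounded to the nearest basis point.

(1 + i) = (1 + r)(1 + π) = 1.04700 × 1.08880 = 1.1399736
i = 1.1399736 − 1, so the required nominal rate is 1400 basis points.

1400 basis points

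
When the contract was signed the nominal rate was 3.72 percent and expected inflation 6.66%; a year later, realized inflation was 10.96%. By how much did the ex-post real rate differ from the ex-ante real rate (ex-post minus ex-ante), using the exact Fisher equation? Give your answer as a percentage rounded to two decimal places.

-3.77%

Ex-ante: (1 + 0.0372)/(1 + 0.0666) − 1 = -2.7564%
Ex-post: (1 + 0.0372)/(1 + 0.1096) − 1 = -6.5249%
Difference (ex-post − ex-ante) = -3.7685% → -3.77%.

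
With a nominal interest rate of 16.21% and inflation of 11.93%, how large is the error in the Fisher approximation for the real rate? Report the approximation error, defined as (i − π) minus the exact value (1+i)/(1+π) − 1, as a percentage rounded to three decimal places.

0.456%

Approximate: r ≈ 16.210% − 11.930% = 4.2800%
Exact: (1 + 0.1621)/(1 + 0.1193) − 1 = 3.8238%
Error = 4.2800% − 3.8238% = 0.4562% → 0.456%.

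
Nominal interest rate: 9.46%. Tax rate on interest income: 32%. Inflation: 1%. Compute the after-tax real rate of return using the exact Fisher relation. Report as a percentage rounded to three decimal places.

After-tax nominal return = 9.46% × (1 − 0.32) = 6.4328%.
1 + r = 1.064328 / 1.01000 = 1.053790
After-tax real rate = 1.053790 − 1 → 5.379%.

5.379%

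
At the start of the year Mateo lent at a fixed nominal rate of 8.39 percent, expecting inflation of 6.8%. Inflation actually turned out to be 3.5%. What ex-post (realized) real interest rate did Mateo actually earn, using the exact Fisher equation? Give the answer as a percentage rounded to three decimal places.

Ex-post: (1 + 0.0839)/(1 + 0.0350) − 1 = 4.7246%
So the realized real rate is 4.725%.

4.725%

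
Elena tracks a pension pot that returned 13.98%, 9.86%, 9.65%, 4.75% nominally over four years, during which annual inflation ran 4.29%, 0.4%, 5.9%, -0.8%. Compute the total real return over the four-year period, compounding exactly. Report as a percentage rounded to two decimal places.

30.75%

Compound the nominal returns: 1.1398 × 1.0986 × 1.0965 × 1.0475 = 1.438239.
Compound inflation: 1.0429 × 1.0040 × 1.0590 × 0.9920 = 1.099978.
Deflate: 1.438239 / 1.099978 = 1.307516.
Total real return = 1.307516 − 1 → 30.75%.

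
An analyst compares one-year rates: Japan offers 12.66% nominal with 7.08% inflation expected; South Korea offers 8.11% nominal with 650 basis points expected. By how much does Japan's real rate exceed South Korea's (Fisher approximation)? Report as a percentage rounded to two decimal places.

3.97%

Japan: 12.66% − 7.08% = 5.580%
South Korea: 8.11% − 6.5% = 1.610%
Differential = 3.970% → 3.97%.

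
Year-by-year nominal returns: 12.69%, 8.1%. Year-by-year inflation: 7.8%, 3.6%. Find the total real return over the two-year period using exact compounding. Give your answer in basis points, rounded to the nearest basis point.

Nominal growth factor = 1.1269 × 1.0810 = 1.218179
Price-level growth factor = 1.0780 × 1.0360 = 1.116808
Real growth factor = 1.218179 / 1.116808 = 1.090768
Total real return = 1.090768 − 1 → 908 basis points.

908 basis points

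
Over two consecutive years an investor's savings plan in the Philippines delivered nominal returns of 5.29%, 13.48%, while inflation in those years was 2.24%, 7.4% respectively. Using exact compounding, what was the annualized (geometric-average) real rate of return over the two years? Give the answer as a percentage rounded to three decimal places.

4.314%

Compound the nominal returns: 1.0529 × 1.1348 = 1.194830920.
Compound inflation: 1.0224 × 1.0740 = 1.098057600.
Deflate: 1.194830920 / 1.098057600 = 1.088131369.
Annualized real rate = 1.088131369^(1/2) − 1 = 4.31354% → 4.314%.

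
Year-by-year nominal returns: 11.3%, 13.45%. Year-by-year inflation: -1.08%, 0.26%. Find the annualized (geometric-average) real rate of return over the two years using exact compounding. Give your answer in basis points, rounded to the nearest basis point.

1284 basis points

Nominal growth factor = 1.1130 × 1.1345 = 1.262698500
Price-level growth factor = 0.9892 × 1.0026 = 0.991771920
Real growth factor = 1.262698500 / 0.991771920 = 1.273174280
Annualized real rate = 1.273174280^(1/2) − 1 = 12.83502% → 1284 basis points.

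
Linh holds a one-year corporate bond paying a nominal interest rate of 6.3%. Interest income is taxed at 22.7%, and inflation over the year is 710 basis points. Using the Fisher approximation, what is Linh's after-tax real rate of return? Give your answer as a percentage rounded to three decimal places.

After-tax nominal return = 6.3% × (1 − 0.227) = 4.8699%.
r ≈ 4.8699% − 7.1% → -2.230%.

-2.230%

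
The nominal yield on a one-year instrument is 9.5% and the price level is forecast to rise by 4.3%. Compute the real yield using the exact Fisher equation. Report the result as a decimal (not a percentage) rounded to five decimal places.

By the Fisher relation, 1 + r = (1 + i)/(1 + π).
1 + r = 1.09500 / 1.04300 = 1.049856
r = 1.049856 − 1 = 4.9856%, i.e. 0.04986.

0.04986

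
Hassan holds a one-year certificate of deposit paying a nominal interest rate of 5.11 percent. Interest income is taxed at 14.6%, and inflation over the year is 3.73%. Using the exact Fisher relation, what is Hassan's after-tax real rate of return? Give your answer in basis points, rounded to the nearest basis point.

61 basis points

After-tax nominal return = 5.11% × (1 − 0.146) = 4.36394%.
1 + r = 1.0436394 / 1.03730 = 1.006111
After-tax real rate = 1.006111 − 1 → 61 basis points.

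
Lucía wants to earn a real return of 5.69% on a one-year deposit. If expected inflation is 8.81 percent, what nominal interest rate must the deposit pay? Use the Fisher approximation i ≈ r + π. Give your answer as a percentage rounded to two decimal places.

i ≈ r + π = 5.69% + 8.81% = 14.50%.

14.50%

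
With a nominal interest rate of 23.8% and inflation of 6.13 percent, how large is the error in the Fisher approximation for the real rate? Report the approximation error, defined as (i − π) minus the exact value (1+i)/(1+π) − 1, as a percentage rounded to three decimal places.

1.021%

Approximate: r ≈ 23.800% − 6.130% = 17.6700%
Exact: (1 + 0.2380)/(1 + 0.0613) − 1 = 16.6494%
Error = 17.6700% − 16.6494% = 1.0206% → 1.021%.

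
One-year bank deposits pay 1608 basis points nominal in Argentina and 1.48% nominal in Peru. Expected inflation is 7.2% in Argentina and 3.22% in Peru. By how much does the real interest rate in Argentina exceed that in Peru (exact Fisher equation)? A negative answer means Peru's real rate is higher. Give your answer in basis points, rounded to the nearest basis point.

Argentina: (1 + 0.1608)/(1 + 0.0720) − 1 = 8.2836%
Peru: (1 + 0.0148)/(1 + 0.0322) − 1 = -1.6857%
Differential = 8.2836% − (-1.6857%) = 9.9693% → 997 basis points.

997 basis points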